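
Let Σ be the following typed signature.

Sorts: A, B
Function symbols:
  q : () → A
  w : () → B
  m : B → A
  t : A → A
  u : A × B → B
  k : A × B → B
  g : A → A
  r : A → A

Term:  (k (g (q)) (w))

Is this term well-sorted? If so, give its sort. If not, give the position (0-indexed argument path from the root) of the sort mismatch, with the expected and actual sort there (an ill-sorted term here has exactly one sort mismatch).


    (q) : A
  (g (q)) : A
  (w) : B
(k (g (q)) (w)) : B

well-sorted; sort = B


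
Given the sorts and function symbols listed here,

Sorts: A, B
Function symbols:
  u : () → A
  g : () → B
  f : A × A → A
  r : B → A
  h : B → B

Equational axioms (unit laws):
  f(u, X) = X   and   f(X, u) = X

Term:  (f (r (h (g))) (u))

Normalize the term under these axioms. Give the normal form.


normal form = (r (h (g)))

1. (f (r (h (g))) (u))  →  (r (h (g)))


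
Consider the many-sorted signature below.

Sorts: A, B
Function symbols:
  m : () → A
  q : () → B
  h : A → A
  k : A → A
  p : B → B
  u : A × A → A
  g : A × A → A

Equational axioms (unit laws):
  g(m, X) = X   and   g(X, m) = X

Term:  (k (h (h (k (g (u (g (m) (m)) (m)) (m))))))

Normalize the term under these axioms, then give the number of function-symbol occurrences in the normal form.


size = 7

1. (k (h (h (k (g (u (g (m) (m)) (m)) (m))))))  →  (k (h (h (k (u (g (m) (m)) (m))))))
2. (k (h (h (k (u (g (m) (m)) (m))))))  →  (k (h (h (k (u (m) (m))))))
normal form: (k (h (h (k (u (m) (m))))))


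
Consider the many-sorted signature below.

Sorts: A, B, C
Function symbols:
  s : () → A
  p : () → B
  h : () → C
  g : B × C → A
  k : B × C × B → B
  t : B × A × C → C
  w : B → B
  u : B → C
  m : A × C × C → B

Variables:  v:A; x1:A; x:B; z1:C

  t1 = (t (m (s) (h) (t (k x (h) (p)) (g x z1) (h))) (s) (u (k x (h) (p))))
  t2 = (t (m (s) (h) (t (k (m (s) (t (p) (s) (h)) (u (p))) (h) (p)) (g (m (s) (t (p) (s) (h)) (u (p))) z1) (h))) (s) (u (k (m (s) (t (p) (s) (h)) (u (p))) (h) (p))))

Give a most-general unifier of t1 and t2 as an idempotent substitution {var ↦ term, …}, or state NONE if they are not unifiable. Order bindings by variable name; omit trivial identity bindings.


{x ↦ (m (s) (t (p) (s) (h)) (u (p)))}


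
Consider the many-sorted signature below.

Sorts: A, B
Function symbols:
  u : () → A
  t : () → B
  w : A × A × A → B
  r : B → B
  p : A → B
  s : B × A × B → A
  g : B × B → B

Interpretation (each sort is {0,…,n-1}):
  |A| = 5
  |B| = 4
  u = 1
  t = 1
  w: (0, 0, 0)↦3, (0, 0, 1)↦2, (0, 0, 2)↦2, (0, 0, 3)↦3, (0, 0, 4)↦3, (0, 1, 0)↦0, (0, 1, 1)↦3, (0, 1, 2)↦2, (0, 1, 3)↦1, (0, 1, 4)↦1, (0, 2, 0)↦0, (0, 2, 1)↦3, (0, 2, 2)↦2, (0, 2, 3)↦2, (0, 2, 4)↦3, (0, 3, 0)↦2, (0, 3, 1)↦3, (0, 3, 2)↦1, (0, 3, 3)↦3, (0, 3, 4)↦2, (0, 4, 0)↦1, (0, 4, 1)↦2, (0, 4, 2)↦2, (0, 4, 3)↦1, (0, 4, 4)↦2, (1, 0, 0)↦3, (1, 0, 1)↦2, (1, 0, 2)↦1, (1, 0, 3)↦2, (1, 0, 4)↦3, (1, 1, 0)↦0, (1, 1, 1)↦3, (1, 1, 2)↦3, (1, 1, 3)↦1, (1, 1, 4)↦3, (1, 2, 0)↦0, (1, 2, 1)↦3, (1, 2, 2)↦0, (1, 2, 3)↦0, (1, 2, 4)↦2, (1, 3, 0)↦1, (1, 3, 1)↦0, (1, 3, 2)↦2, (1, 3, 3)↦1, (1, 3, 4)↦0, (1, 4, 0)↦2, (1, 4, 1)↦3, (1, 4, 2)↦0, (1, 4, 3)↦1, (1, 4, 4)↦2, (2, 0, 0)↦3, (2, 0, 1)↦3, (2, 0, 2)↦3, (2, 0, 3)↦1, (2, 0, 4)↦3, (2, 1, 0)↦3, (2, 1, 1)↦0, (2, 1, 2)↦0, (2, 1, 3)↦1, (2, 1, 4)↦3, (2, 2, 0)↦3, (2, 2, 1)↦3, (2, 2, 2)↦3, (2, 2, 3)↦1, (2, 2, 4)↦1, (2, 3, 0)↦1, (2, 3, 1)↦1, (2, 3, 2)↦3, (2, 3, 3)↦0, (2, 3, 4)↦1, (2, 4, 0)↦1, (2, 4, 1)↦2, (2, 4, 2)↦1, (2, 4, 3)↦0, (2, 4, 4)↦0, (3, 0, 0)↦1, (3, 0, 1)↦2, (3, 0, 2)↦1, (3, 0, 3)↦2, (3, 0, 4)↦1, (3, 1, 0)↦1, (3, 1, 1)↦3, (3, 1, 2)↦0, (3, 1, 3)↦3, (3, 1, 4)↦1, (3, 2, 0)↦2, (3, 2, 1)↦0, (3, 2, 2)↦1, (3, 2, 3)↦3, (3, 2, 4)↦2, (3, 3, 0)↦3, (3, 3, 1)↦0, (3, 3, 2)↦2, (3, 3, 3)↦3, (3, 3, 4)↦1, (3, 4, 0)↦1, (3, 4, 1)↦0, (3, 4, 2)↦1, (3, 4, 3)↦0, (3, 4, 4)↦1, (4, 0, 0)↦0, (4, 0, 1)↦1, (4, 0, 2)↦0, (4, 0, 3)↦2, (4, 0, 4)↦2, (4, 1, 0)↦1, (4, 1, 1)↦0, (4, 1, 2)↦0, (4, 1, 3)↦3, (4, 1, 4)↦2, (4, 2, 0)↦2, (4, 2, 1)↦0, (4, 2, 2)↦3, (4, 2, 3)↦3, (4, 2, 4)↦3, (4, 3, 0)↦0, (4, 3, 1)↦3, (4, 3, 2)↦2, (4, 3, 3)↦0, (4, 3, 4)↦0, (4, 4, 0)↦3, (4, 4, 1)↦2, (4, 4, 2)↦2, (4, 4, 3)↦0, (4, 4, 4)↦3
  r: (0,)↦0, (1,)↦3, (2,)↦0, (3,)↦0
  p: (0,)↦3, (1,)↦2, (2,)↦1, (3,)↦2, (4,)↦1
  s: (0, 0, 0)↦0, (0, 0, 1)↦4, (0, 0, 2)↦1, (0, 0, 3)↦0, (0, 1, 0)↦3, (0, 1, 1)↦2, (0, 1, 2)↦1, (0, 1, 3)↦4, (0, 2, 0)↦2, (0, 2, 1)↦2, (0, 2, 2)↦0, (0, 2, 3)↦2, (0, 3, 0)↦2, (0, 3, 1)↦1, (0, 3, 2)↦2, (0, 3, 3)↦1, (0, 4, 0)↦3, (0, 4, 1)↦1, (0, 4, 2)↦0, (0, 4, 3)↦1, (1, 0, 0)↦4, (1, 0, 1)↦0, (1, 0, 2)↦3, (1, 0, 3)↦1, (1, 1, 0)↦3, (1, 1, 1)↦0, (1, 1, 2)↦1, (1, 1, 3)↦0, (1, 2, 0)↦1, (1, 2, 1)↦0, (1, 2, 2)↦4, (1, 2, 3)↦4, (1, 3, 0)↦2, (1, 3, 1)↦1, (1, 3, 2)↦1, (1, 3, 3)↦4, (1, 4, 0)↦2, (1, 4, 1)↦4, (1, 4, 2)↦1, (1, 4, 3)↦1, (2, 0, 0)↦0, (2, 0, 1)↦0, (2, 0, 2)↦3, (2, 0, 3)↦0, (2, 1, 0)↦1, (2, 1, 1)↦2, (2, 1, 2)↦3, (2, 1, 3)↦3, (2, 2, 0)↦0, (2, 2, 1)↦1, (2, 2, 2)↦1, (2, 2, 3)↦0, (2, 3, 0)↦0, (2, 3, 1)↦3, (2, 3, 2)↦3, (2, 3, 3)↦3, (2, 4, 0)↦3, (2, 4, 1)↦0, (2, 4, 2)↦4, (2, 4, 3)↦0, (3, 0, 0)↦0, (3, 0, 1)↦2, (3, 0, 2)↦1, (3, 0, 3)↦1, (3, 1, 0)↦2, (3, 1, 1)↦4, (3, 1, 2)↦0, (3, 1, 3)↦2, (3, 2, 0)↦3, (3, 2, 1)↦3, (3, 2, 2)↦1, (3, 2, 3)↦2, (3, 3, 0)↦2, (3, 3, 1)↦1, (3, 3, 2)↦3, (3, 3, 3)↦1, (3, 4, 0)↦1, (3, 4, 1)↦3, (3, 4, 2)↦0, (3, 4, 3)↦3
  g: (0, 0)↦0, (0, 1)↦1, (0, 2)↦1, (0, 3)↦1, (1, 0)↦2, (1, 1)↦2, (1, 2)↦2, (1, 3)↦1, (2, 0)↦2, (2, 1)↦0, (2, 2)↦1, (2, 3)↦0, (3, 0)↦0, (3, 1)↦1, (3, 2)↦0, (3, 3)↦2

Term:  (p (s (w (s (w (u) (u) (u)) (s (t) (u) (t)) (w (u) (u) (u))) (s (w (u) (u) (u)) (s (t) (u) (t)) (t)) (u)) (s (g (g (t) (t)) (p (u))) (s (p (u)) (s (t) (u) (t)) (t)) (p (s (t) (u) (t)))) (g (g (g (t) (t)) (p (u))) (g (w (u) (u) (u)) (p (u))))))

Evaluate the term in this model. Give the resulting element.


value = 3

  u = 1
  u = 1
  u = 1
  (w (u) (u) (u)) = w(1, 1, 1) = 3
  t = 1
  u = 1
  t = 1
  (s (t) (u) (t)) = s(1, 1, 1) = 0
  u = 1
  u = 1
  u = 1
  (w (u) (u) (u)) = w(1, 1, 1) = 3
  (s (w (u) (u) (u)) (s (t) (u) (t)) (w (u) (u) (u))) = s(3, 0, 3) = 1
  u = 1
  u = 1
  u = 1
  (w (u) (u) (u)) = w(1, 1, 1) = 3
  t = 1
  u = 1
  t = 1
  (s (t) (u) (t)) = s(1, 1, 1) = 0
  t = 1
  (s (w (u) (u) (u)) (s (t) (u) (t)) (t)) = s(3, 0, 1) = 2
  u = 1
  (w (s (w (u) (u) (u)) (s (t) (u) (t)) (w (u) (u) (u))) (s (w (u) (u) (u)) (s (t) (u) (t)) (t)) (u)) = w(1, 2, 1) = 3
  t = 1
  t = 1
  (g (t) (t)) = g(1, 1) = 2
  u = 1
  (p (u)) = p(1,) = 2
  (g (g (t) (t)) (p (u))) = g(2, 2) = 1
  u = 1
  (p (u)) = p(1,) = 2
  t = 1
  u = 1
  t = 1
  (s (t) (u) (t)) = s(1, 1, 1) = 0
  t = 1
  (s (p (u)) (s (t) (u) (t)) (t)) = s(2, 0, 1) = 0
  t = 1
  u = 1
  t = 1
  (s (t) (u) (t)) = s(1, 1, 1) = 0
  (p (s (t) (u) (t))) = p(0,) = 3
  (s (g (g (t) (t)) (p (u))) (s (p (u)) (s (t) (u) (t)) (t)) (p (s (t) (u) (t)))) = s(1, 0, 3) = 1
  t = 1
  t = 1
  (g (t) (t)) = g(1, 1) = 2
  u = 1
  (p (u)) = p(1,) = 2
  (g (g (t) (t)) (p (u))) = g(2, 2) = 1
  u = 1
  u = 1
  u = 1
  (w (u) (u) (u)) = w(1, 1, 1) = 3
  u = 1
  (p (u)) = p(1,) = 2
  (g (w (u) (u) (u)) (p (u))) = g(3, 2) = 0
  (g (g (g (t) (t)) (p (u))) (g (w (u) (u) (u)) (p (u)))) = g(1, 0) = 2
  (s (w (s (w (u) (u) (u)) (s (t) (u) (t)) (w (u) (u) (u))) (s (w (u) (u) (u)) (s (t) (u) (t)) (t)) (u)) (s (g (g (t) (t)) (p (u))) (s (p (u)) (s (t) (u) (t)) (t)) (p (s (t) (u) (t)))) (g (g (g (t) (t)) (p (u))) (g (w (u) (u) (u)) (p (u))))) = s(3, 1, 2) = 0
  (p (s (w (s (w (u) (u) (u)) (s (t) (u) (t)) (w (u) (u) (u))) (s (w (u) (u) (u)) (s (t) (u) (t)) (t)) (u)) (s (g (g (t) (t)) (p (u))) (s (p (u)) (s (t) (u) (t)) (t)) (p (s (t) (u) (t)))) (g (g (g (t) (t)) (p (u))) (g (w (u) (u) (u)) (p (u)))))) = p(0,) = 3


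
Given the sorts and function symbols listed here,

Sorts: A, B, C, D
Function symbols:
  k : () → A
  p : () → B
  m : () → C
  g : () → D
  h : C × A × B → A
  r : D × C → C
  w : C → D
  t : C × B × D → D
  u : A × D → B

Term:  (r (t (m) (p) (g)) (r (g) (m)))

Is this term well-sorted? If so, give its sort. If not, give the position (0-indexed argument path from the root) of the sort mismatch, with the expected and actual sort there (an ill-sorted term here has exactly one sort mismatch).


well-sorted; sort = C

    (m) : C
    (p) : B
    (g) : D
  (t (m) (p) (g)) : D
    (g) : D
    (m) : C
  (r (g) (m)) : C
(r (t (m) (p) (g)) (r (g) (m))) : C


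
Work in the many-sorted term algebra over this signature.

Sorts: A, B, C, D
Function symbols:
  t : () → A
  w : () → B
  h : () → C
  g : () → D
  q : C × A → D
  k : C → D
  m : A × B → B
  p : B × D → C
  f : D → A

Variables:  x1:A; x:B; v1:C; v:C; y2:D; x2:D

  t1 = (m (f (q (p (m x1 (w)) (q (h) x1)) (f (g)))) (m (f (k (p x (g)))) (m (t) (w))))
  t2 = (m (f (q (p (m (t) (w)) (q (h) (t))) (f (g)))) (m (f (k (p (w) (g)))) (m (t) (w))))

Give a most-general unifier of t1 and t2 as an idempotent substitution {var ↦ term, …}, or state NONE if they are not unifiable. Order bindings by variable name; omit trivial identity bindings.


{x ↦ (w), x1 ↦ (t)}


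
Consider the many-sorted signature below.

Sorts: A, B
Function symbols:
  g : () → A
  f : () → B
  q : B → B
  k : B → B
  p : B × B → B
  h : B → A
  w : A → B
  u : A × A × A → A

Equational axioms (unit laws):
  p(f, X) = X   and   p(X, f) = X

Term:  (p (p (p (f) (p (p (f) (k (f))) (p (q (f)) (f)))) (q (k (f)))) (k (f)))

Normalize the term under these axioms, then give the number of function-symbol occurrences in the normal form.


1. (p (p (p (f) (p (p (f) (k (f))) (p (q (f)) (f)))) (q (k (f)))) (k (f)))  →  (p (p (p (p (f) (k (f))) (p (q (f)) (f))) (q (k (f)))) (k (f)))
2. (p (p (p (p (f) (k (f))) (p (q (f)) (f))) (q (k (f)))) (k (f)))  →  (p (p (p (k (f)) (p (q (f)) (f))) (q (k (f)))) (k (f)))
3. (p (p (p (k (f)) (p (q (f)) (f))) (q (k (f)))) (k (f)))  →  (p (p (p (k (f)) (q (f))) (q (k (f)))) (k (f)))
normal form: (p (p (p (k (f)) (q (f))) (q (k (f)))) (k (f)))

size = 12


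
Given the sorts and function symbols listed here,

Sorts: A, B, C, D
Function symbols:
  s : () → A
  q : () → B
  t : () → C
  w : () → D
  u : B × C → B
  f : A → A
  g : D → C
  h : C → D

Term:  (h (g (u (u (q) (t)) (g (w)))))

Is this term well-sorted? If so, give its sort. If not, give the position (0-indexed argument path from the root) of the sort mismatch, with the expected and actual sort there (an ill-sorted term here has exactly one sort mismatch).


        (q) : B
        (t) : C
      (u (q) (t)) : B
        (w) : D
      (g (w)) : C
    (u (u (q) (t)) (g (w))) : B
  (g (u (u (q) (t)) (g (w)))) : ✗ arg 0 at [0, 0] has sort B, expected D

ill-sorted at position [0, 0]: expected D, got B


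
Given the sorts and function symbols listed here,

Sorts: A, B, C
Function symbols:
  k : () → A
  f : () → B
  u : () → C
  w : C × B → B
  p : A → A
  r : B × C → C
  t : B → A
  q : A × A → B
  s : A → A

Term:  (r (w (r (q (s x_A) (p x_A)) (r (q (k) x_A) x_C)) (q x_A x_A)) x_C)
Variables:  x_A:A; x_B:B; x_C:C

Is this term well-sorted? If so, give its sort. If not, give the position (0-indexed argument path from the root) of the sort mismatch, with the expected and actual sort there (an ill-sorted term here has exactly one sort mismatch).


          x_A : A
        (s x_A) : A
          x_A : A
        (p x_A) : A
      (q (s x_A) (p x_A)) : B
          (k) : A
          x_A : A
        (q (k) x_A) : B
        x_C : C
      (r (q (k) x_A) x_C) : C
    (r (q (s x_A) (p x_A)) (r (q (k) x_A) x_C)) : C
      x_A : A
      x_A : A
    (q x_A x_A) : B
  (w (r (q (s x_A) (p x_A)) (r (q (k) x_A) x_C)) (q x_A x_A)) : B
  x_C : C
(r (w (r (q (s x_A) (p x_A)) (r (q (k) x_A) x_C)) (q x_A x_A)) x_C) : C

well-sorted; sort = C


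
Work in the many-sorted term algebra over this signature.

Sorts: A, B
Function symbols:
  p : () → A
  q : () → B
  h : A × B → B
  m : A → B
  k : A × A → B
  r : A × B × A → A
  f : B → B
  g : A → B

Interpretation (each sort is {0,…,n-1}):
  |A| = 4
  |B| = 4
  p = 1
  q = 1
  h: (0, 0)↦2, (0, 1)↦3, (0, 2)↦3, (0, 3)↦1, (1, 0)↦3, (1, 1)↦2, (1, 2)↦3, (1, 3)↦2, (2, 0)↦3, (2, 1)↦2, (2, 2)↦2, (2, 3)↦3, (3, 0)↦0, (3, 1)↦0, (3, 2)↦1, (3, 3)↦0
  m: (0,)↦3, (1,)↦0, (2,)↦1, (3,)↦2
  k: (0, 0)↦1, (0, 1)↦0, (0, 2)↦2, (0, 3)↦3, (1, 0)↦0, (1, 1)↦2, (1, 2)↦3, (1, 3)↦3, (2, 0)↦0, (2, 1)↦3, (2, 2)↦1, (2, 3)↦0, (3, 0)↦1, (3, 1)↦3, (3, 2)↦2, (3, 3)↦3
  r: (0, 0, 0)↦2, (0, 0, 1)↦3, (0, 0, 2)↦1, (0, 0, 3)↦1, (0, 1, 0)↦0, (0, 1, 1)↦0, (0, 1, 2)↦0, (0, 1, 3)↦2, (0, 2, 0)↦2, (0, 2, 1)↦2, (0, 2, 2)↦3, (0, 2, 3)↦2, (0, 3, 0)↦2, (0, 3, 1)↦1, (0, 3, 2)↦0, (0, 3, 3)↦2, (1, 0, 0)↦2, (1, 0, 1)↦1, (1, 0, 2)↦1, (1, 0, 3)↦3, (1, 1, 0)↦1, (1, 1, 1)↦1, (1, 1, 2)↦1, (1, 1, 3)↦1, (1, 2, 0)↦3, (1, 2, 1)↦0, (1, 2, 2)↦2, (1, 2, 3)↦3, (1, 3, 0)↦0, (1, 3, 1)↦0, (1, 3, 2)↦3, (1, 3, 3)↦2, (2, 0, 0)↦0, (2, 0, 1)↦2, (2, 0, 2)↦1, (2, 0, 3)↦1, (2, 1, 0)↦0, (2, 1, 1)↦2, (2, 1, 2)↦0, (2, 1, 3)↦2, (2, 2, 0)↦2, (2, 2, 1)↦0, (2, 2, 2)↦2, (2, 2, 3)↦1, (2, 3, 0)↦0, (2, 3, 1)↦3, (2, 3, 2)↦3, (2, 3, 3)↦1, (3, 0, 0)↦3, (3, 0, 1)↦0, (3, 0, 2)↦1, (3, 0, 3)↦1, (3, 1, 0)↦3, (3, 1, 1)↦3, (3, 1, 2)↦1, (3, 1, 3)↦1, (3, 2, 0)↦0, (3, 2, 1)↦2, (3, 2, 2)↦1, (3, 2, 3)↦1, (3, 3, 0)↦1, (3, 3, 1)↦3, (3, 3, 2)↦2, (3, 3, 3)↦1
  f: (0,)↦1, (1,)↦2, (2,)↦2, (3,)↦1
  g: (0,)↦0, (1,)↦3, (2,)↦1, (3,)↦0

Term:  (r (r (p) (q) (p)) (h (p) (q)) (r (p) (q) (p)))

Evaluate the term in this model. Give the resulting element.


  p = 1
  q = 1
  p = 1
  (r (p) (q) (p)) = r(1, 1, 1) = 1
  p = 1
  q = 1
  (h (p) (q)) = h(1, 1) = 2
  p = 1
  q = 1
  p = 1
  (r (p) (q) (p)) = r(1, 1, 1) = 1
  (r (r (p) (q) (p)) (h (p) (q)) (r (p) (q) (p))) = r(1, 2, 1) = 0

value = 0


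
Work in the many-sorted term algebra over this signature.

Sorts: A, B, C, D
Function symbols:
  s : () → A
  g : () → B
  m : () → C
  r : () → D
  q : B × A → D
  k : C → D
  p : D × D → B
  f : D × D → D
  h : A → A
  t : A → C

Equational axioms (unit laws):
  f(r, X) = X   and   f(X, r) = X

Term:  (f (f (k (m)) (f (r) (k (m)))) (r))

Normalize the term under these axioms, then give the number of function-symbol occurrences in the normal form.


1. (f (f (k (m)) (f (r) (k (m)))) (r))  →  (f (k (m)) (f (r) (k (m))))
2. (f (k (m)) (f (r) (k (m))))  →  (f (k (m)) (k (m)))
normal form: (f (k (m)) (k (m)))

size = 5


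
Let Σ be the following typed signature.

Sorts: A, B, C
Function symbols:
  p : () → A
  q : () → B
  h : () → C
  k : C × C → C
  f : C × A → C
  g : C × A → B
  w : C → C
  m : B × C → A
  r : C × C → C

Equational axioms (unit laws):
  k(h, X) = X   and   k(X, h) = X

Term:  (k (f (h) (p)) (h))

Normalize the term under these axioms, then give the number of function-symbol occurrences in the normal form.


size = 3

1. (k (f (h) (p)) (h))  →  (f (h) (p))
normal form: (f (h) (p))


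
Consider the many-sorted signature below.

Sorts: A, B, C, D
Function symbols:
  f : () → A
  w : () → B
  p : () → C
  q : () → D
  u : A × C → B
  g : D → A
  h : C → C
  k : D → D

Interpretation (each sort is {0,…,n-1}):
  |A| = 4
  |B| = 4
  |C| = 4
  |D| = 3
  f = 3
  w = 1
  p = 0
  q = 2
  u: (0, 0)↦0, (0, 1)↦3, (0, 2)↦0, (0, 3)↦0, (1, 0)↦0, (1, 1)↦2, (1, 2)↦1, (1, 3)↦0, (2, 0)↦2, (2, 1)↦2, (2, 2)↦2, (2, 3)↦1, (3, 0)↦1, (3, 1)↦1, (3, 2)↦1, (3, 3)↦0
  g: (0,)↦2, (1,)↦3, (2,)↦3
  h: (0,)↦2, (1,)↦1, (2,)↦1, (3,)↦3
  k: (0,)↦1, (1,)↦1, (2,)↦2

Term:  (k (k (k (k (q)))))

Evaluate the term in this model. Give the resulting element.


value = 2

  q = 2
  (k (q)) = k(2,) = 2
  (k (k (q))) = k(2,) = 2
  (k (k (k (q)))) = k(2,) = 2
  (k (k (k (k (q))))) = k(2,) = 2


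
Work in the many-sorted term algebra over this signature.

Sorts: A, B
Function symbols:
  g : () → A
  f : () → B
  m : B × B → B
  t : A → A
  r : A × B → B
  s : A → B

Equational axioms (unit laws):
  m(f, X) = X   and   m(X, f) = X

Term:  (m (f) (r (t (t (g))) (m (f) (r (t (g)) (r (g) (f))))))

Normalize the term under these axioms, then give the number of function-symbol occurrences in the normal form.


1. (m (f) (r (t (t (g))) (m (f) (r (t (g)) (r (g) (f))))))  →  (r (t (t (g))) (m (f) (r (t (g)) (r (g) (f)))))
2. (r (t (t (g))) (m (f) (r (t (g)) (r (g) (f)))))  →  (r (t (t (g))) (r (t (g)) (r (g) (f))))
normal form: (r (t (t (g))) (r (t (g)) (r (g) (f))))

size = 10


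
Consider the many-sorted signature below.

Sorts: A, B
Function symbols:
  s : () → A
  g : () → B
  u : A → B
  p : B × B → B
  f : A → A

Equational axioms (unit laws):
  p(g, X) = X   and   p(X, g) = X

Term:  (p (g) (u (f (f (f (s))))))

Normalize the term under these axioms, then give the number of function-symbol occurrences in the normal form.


size = 5

1. (p (g) (u (f (f (f (s))))))  →  (u (f (f (f (s)))))
normal form: (u (f (f (f (s)))))


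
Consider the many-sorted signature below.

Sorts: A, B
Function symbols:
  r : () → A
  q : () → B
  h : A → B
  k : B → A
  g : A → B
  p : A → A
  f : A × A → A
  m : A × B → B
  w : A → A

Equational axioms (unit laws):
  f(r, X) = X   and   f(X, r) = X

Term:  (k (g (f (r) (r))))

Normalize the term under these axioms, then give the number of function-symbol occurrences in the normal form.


1. (k (g (f (r) (r))))  →  (k (g (r)))
normal form: (k (g (r)))

size = 3


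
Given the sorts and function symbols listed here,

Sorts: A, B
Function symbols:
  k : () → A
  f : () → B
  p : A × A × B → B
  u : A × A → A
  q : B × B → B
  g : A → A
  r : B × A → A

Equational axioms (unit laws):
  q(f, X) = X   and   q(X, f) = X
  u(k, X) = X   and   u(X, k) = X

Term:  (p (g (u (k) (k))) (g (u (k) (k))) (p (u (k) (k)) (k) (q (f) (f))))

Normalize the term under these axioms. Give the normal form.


1. (p (g (u (k) (k))) (g (u (k) (k))) (p (u (k) (k)) (k) (q (f) (f))))  →  (p (g (k)) (g (u (k) (k))) (p (u (k) (k)) (k) (q (f) (f))))
2. (p (g (k)) (g (u (k) (k))) (p (u (k) (k)) (k) (q (f) (f))))  →  (p (g (k)) (g (k)) (p (u (k) (k)) (k) (q (f) (f))))
3. (p (g (k)) (g (k)) (p (u (k) (k)) (k) (q (f) (f))))  →  (p (g (k)) (g (k)) (p (k) (k) (q (f) (f))))
4. (p (g (k)) (g (k)) (p (k) (k) (q (f) (f))))  →  (p (g (k)) (g (k)) (p (k) (k) (f)))

normal form = (p (g (k)) (g (k)) (p (k) (k) (f)))


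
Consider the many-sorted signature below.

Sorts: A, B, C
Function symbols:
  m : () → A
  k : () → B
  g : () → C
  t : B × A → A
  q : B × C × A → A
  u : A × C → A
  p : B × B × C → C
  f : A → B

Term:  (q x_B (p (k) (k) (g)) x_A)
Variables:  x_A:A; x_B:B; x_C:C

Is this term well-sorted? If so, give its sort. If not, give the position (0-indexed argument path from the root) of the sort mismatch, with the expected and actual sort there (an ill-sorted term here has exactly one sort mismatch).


  x_B : B
    (k) : B
    (k) : B
    (g) : C
  (p (k) (k) (g)) : C
  x_A : A
(q x_B (p (k) (k) (g)) x_A) : A

well-sorted; sort = A


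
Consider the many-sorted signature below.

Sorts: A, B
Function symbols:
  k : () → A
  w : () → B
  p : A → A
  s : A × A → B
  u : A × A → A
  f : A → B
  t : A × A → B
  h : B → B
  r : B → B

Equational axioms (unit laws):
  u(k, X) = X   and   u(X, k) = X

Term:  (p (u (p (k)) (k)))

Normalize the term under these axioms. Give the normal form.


1. (p (u (p (k)) (k)))  →  (p (p (k)))

normal form = (p (p (k)))


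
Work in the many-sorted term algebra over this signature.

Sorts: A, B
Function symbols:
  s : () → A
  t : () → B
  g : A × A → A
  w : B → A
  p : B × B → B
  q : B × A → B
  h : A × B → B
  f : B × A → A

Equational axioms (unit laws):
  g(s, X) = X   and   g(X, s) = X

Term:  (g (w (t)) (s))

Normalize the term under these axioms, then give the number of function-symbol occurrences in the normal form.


size = 2

1. (g (w (t)) (s))  →  (w (t))
normal form: (w (t))


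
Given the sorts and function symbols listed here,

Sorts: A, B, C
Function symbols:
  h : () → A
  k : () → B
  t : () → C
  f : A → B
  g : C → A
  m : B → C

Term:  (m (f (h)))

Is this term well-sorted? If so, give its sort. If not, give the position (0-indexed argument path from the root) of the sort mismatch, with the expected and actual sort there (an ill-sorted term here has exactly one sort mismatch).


well-sorted; sort = C

    (h) : A
  (f (h)) : B
(m (f (h))) : C


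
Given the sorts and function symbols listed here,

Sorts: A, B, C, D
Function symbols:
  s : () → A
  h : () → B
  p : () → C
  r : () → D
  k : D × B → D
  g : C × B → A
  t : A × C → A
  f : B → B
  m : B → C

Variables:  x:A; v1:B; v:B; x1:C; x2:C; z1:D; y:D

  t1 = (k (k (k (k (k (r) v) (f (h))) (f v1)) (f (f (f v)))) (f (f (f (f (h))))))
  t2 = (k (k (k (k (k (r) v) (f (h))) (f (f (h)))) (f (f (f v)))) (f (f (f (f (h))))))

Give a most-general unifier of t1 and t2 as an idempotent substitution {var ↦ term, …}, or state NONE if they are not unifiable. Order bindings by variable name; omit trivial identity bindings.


{v1 ↦ (f (h))}


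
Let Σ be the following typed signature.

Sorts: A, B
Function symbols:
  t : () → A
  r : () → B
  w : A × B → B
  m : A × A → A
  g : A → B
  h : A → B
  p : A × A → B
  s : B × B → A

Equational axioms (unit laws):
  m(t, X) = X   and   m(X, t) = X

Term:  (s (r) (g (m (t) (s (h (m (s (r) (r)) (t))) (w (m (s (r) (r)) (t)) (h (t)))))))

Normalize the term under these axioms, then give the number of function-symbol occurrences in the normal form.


size = 14

1. (s (r) (g (m (t) (s (h (m (s (r) (r)) (t))) (w (m (s (r) (r)) (t)) (h (t)))))))  →  (s (r) (g (s (h (m (s (r) (r)) (t))) (w (m (s (r) (r)) (t)) (h (t))))))
2. (s (r) (g (s (h (m (s (r) (r)) (t))) (w (m (s (r) (r)) (t)) (h (t))))))  →  (s (r) (g (s (h (s (r) (r))) (w (m (s (r) (r)) (t)) (h (t))))))
3. (s (r) (g (s (h (s (r) (r))) (w (m (s (r) (r)) (t)) (h (t))))))  →  (s (r) (g (s (h (s (r) (r))) (w (s (r) (r)) (h (t))))))
normal form: (s (r) (g (s (h (s (r) (r))) (w (s (r) (r)) (h (t))))))


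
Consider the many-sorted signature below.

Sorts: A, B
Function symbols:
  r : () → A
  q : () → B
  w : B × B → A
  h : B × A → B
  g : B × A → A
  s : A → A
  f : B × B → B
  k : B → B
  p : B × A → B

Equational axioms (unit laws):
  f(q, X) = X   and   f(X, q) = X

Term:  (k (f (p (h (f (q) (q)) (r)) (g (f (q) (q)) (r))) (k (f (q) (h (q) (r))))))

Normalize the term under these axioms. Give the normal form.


normal form = (k (f (p (h (q) (r)) (g (q) (r))) (k (h (q) (r)))))

1. (k (f (p (h (f (q) (q)) (r)) (g (f (q) (q)) (r))) (k (f (q) (h (q) (r))))))  →  (k (f (p (h (q) (r)) (g (f (q) (q)) (r))) (k (f (q) (h (q) (r))))))
2. (k (f (p (h (q) (r)) (g (f (q) (q)) (r))) (k (f (q) (h (q) (r))))))  →  (k (f (p (h (q) (r)) (g (q) (r))) (k (f (q) (h (q) (r))))))
3. (k (f (p (h (q) (r)) (g (q) (r))) (k (f (q) (h (q) (r))))))  →  (k (f (p (h (q) (r)) (g (q) (r))) (k (h (q) (r)))))


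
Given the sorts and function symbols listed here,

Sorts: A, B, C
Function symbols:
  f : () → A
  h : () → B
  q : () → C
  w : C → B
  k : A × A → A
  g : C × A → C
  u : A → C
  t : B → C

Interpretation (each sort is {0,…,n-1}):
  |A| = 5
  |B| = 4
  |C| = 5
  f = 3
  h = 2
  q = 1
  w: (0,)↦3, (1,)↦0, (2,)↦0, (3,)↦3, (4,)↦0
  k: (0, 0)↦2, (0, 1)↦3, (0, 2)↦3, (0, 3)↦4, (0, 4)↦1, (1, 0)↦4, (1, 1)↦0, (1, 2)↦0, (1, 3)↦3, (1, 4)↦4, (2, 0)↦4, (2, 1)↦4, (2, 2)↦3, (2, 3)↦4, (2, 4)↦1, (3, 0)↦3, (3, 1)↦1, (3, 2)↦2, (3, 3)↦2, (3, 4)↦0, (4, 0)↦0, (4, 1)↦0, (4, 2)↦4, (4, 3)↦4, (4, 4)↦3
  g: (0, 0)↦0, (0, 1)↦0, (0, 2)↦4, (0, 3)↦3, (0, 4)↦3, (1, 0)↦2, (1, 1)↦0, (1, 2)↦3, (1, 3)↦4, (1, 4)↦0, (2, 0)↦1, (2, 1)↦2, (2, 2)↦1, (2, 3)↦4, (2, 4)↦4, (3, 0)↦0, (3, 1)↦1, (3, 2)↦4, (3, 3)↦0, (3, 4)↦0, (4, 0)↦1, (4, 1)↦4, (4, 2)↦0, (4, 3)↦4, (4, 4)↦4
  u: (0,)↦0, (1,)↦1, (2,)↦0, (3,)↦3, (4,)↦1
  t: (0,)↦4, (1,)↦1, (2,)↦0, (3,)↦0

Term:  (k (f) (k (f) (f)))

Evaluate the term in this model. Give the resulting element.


  f = 3
  f = 3
  f = 3
  (k (f) (f)) = k(3, 3) = 2
  (k (f) (k (f) (f))) = k(3, 2) = 2

value = 2


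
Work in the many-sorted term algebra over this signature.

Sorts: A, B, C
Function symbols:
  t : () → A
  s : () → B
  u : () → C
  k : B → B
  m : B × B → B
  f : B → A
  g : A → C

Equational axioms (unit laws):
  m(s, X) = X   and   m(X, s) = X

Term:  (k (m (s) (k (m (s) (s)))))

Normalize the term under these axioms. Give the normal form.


1. (k (m (s) (k (m (s) (s)))))  →  (k (k (m (s) (s))))
2. (k (k (m (s) (s))))  →  (k (k (s)))

normal form = (k (k (s)))


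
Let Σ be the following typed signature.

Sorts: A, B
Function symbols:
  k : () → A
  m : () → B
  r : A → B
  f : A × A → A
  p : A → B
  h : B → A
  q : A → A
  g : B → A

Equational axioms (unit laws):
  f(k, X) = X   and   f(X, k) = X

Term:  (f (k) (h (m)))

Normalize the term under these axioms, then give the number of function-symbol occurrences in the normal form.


size = 2

1. (f (k) (h (m)))  →  (h (m))
normal form: (h (m))


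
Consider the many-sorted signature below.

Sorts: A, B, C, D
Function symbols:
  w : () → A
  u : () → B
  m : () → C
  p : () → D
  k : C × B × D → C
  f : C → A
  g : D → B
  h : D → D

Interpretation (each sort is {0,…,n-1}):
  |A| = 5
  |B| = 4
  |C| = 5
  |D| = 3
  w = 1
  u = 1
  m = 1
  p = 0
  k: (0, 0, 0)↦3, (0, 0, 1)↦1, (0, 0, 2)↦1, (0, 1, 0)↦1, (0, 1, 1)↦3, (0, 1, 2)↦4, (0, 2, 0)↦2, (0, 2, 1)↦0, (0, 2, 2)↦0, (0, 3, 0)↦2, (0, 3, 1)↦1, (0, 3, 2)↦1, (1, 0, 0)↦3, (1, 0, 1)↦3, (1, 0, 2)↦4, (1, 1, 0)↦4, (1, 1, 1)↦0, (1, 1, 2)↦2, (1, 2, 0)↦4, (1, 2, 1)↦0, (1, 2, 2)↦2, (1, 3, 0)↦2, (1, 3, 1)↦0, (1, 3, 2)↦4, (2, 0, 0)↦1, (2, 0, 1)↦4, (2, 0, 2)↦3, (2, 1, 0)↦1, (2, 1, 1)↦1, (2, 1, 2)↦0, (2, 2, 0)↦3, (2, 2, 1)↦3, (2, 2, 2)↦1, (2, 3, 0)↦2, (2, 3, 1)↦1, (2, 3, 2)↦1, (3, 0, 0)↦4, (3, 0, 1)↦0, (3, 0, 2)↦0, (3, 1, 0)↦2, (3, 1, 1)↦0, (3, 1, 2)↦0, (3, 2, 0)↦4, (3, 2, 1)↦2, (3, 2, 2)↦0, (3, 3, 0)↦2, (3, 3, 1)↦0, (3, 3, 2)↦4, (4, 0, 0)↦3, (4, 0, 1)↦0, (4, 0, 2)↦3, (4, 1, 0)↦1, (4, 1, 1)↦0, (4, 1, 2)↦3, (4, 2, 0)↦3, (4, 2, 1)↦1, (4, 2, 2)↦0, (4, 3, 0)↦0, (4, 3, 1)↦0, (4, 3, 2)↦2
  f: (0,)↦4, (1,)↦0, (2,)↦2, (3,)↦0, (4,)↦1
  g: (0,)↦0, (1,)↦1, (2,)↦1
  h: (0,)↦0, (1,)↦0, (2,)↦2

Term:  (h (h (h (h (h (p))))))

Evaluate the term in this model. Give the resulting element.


value = 0

  p = 0
  (h (p)) = h(0,) = 0
  (h (h (p))) = h(0,) = 0
  (h (h (h (p)))) = h(0,) = 0
  (h (h (h (h (p))))) = h(0,) = 0
  (h (h (h (h (h (p)))))) = h(0,) = 0


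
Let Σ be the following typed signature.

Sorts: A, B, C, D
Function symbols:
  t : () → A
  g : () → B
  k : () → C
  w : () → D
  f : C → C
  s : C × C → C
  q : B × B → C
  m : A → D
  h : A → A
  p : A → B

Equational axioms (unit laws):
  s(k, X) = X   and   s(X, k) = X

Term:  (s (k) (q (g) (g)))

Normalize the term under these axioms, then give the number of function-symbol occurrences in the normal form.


size = 3

1. (s (k) (q (g) (g)))  →  (q (g) (g))
normal form: (q (g) (g))


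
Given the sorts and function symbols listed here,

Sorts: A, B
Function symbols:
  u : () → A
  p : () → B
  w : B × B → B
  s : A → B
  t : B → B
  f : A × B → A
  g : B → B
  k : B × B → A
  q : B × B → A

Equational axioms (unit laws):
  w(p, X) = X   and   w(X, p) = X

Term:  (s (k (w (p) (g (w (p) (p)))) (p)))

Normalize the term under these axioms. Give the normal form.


normal form = (s (k (g (p)) (p)))

1. (s (k (w (p) (g (w (p) (p)))) (p)))  →  (s (k (g (w (p) (p))) (p)))
2. (s (k (g (w (p) (p))) (p)))  →  (s (k (g (p)) (p)))


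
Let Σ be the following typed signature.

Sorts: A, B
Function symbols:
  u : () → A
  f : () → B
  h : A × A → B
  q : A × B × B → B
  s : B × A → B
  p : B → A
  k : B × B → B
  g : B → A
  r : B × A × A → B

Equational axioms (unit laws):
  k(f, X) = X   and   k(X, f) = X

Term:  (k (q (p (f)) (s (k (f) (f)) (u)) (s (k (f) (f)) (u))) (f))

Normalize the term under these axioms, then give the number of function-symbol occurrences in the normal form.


1. (k (q (p (f)) (s (k (f) (f)) (u)) (s (k (f) (f)) (u))) (f))  →  (q (p (f)) (s (k (f) (f)) (u)) (s (k (f) (f)) (u)))
2. (q (p (f)) (s (k (f) (f)) (u)) (s (k (f) (f)) (u)))  →  (q (p (f)) (s (f) (u)) (s (k (f) (f)) (u)))
3. (q (p (f)) (s (f) (u)) (s (k (f) (f)) (u)))  →  (q (p (f)) (s (f) (u)) (s (f) (u)))
normal form: (q (p (f)) (s (f) (u)) (s (f) (u)))

size = 9


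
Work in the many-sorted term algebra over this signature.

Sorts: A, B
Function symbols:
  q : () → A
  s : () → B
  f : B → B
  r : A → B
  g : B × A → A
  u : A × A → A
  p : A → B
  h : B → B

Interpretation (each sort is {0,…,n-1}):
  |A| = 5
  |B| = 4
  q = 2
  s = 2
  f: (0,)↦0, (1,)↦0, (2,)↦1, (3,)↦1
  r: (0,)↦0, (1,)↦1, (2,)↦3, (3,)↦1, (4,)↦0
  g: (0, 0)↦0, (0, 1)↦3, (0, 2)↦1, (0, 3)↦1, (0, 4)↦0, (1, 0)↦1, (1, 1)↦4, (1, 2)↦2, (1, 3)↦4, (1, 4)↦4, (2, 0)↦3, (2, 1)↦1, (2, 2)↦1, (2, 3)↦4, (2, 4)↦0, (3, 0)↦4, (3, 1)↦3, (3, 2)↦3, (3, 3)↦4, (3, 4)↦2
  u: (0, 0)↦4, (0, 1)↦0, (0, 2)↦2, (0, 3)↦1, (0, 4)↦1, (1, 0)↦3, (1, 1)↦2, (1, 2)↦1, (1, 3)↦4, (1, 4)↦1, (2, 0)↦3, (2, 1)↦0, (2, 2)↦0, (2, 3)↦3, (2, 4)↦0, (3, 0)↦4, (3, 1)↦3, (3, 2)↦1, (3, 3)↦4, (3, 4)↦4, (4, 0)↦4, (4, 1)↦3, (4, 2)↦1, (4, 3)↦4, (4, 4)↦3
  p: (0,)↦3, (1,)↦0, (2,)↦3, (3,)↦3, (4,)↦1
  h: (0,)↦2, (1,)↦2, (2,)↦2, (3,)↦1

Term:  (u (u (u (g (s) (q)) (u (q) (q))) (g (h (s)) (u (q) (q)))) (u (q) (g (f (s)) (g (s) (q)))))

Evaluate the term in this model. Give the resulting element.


value = 4

  s = 2
  q = 2
  (g (s) (q)) = g(2, 2) = 1
  q = 2
  q = 2
  (u (q) (q)) = u(2, 2) = 0
  (u (g (s) (q)) (u (q) (q))) = u(1, 0) = 3
  s = 2
  (h (s)) = h(2,) = 2
  q = 2
  q = 2
  (u (q) (q)) = u(2, 2) = 0
  (g (h (s)) (u (q) (q))) = g(2, 0) = 3
  (u (u (g (s) (q)) (u (q) (q))) (g (h (s)) (u (q) (q)))) = u(3, 3) = 4
  q = 2
  s = 2
  (f (s)) = f(2,) = 1
  s = 2
  q = 2
  (g (s) (q)) = g(2, 2) = 1
  (g (f (s)) (g (s) (q))) = g(1, 1) = 4
  (u (q) (g (f (s)) (g (s) (q)))) = u(2, 4) = 0
  (u (u (u (g (s) (q)) (u (q) (q))) (g (h (s)) (u (q) (q)))) (u (q) (g (f (s)) (g (s) (q))))) = u(4, 0) = 4


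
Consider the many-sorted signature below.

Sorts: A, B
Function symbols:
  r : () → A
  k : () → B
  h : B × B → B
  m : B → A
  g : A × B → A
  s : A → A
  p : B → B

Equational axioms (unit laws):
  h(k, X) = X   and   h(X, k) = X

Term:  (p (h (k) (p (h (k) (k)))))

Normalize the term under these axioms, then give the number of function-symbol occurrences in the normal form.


size = 3

1. (p (h (k) (p (h (k) (k)))))  →  (p (p (h (k) (k))))
2. (p (p (h (k) (k))))  →  (p (p (k)))
normal form: (p (p (k)))


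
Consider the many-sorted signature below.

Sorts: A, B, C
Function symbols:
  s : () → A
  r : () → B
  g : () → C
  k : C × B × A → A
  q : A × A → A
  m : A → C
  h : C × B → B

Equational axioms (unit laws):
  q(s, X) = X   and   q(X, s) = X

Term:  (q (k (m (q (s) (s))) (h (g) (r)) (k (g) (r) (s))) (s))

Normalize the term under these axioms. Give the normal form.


normal form = (k (m (s)) (h (g) (r)) (k (g) (r) (s)))

1. (q (k (m (q (s) (s))) (h (g) (r)) (k (g) (r) (s))) (s))  →  (k (m (q (s) (s))) (h (g) (r)) (k (g) (r) (s)))
2. (k (m (q (s) (s))) (h (g) (r)) (k (g) (r) (s)))  →  (k (m (s)) (h (g) (r)) (k (g) (r) (s)))


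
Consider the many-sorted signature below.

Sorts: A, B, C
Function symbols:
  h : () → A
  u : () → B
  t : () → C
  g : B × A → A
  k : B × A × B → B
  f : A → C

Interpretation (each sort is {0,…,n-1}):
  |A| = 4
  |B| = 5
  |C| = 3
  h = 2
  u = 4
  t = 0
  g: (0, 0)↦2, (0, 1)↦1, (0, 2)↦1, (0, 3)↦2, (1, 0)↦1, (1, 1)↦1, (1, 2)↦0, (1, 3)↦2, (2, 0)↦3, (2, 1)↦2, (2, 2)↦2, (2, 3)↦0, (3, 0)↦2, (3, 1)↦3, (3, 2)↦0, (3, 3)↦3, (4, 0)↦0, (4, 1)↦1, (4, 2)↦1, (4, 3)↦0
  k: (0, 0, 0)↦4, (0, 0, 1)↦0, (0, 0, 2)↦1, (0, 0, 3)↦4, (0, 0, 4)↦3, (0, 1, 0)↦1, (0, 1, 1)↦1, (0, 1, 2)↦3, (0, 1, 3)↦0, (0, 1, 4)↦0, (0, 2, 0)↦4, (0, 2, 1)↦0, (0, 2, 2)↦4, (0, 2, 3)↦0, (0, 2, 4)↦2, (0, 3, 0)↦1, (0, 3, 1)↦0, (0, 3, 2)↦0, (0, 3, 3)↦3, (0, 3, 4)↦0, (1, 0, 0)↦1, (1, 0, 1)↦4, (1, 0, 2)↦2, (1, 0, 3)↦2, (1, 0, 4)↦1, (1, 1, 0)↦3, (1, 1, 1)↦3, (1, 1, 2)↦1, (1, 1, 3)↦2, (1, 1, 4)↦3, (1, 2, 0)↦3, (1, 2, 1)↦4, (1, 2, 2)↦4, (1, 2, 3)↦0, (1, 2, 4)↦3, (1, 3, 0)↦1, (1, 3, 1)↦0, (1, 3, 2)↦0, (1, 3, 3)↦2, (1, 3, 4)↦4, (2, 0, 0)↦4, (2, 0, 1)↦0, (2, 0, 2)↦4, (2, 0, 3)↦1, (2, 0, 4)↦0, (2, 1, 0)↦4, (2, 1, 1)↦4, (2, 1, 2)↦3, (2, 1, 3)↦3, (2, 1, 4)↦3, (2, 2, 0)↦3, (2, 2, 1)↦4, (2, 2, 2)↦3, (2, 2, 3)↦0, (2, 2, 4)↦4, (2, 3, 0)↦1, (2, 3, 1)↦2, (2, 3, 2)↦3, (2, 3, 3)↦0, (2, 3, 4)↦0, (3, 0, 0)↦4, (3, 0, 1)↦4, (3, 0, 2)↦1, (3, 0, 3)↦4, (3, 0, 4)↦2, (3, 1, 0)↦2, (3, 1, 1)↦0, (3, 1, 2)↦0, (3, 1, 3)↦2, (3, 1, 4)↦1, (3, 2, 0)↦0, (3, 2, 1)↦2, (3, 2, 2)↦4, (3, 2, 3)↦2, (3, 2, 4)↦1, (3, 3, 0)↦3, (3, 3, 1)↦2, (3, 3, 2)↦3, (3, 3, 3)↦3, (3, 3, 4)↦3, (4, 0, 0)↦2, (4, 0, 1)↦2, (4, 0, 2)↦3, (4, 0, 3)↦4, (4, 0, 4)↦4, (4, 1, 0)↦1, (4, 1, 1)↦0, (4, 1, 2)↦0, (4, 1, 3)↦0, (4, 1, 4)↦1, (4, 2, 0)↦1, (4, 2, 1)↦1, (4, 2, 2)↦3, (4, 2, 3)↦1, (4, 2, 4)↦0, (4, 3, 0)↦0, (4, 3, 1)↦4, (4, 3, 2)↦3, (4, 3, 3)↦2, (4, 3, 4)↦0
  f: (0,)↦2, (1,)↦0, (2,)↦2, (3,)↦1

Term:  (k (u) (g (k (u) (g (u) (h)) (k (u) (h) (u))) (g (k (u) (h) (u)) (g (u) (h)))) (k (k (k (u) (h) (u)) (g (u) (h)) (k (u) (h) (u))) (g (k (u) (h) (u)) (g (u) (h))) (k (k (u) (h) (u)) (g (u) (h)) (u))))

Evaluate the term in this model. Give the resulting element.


value = 0

  u = 4
  u = 4
  u = 4
  h = 2
  (g (u) (h)) = g(4, 2) = 1
  u = 4
  h = 2
  u = 4
  (k (u) (h) (u)) = k(4, 2, 4) = 0
  (k (u) (g (u) (h)) (k (u) (h) (u))) = k(4, 1, 0) = 1
  u = 4
  h = 2
  u = 4
  (k (u) (h) (u)) = k(4, 2, 4) = 0
  u = 4
  h = 2
  (g (u) (h)) = g(4, 2) = 1
  (g (k (u) (h) (u)) (g (u) (h))) = g(0, 1) = 1
  (g (k (u) (g (u) (h)) (k (u) (h) (u))) (g (k (u) (h) (u)) (g (u) (h)))) = g(1, 1) = 1
  u = 4
  h = 2
  u = 4
  (k (u) (h) (u)) = k(4, 2, 4) = 0
  u = 4
  h = 2
  (g (u) (h)) = g(4, 2) = 1
  u = 4
  h = 2
  u = 4
  (k (u) (h) (u)) = k(4, 2, 4) = 0
  (k (k (u) (h) (u)) (g (u) (h)) (k (u) (h) (u))) = k(0, 1, 0) = 1
  u = 4
  h = 2
  u = 4
  (k (u) (h) (u)) = k(4, 2, 4) = 0
  u = 4
  h = 2
  (g (u) (h)) = g(4, 2) = 1
  (g (k (u) (h) (u)) (g (u) (h))) = g(0, 1) = 1
  u = 4
  h = 2
  u = 4
  (k (u) (h) (u)) = k(4, 2, 4) = 0
  u = 4
  h = 2
  (g (u) (h)) = g(4, 2) = 1
  u = 4
  (k (k (u) (h) (u)) (g (u) (h)) (u)) = k(0, 1, 4) = 0
  (k (k (k (u) (h) (u)) (g (u) (h)) (k (u) (h) (u))) (g (k (u) (h) (u)) (g (u) (h))) (k (k (u) (h) (u)) (g (u) (h)) (u))) = k(1, 1, 0) = 3
  (k (u) (g (k (u) (g (u) (h)) (k (u) (h) (u))) (g (k (u) (h) (u)) (g (u) (h)))) (k (k (k (u) (h) (u)) (g (u) (h)) (k (u) (h) (u))) (g (k (u) (h) (u)) (g (u) (h))) (k (k (u) (h) (u)) (g (u) (h)) (u)))) = k(4, 1, 3) = 0


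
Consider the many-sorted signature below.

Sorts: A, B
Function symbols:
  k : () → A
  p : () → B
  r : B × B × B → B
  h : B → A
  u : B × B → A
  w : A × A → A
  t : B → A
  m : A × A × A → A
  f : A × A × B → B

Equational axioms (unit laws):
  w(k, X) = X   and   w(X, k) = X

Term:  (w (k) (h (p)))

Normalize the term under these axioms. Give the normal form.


1. (w (k) (h (p)))  →  (h (p))

normal form = (h (p))


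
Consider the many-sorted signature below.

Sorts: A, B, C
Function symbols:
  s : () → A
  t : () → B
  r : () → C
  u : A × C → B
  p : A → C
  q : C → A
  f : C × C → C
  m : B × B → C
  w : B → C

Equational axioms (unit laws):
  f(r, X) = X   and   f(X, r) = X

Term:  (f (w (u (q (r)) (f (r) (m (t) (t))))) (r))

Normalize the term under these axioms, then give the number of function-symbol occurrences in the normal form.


1. (f (w (u (q (r)) (f (r) (m (t) (t))))) (r))  →  (w (u (q (r)) (f (r) (m (t) (t)))))
2. (w (u (q (r)) (f (r) (m (t) (t)))))  →  (w (u (q (r)) (m (t) (t))))
normal form: (w (u (q (r)) (m (t) (t))))

size = 7


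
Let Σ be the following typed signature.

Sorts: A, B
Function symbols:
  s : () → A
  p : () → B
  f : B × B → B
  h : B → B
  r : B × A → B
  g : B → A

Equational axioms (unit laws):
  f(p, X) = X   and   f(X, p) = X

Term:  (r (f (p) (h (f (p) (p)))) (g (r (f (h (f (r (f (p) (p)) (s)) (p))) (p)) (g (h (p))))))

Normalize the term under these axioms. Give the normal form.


1. (r (f (p) (h (f (p) (p)))) (g (r (f (h (f (r (f (p) (p)) (s)) (p))) (p)) (g (h (p))))))  →  (r (h (f (p) (p))) (g (r (f (h (f (r (f (p) (p)) (s)) (p))) (p)) (g (h (p))))))
2. (r (h (f (p) (p))) (g (r (f (h (f (r (f (p) (p)) (s)) (p))) (p)) (g (h (p))))))  →  (r (h (p)) (g (r (f (h (f (r (f (p) (p)) (s)) (p))) (p)) (g (h (p))))))
3. (r (h (p)) (g (r (f (h (f (r (f (p) (p)) (s)) (p))) (p)) (g (h (p))))))  →  (r (h (p)) (g (r (h (f (r (f (p) (p)) (s)) (p))) (g (h (p))))))
4. (r (h (p)) (g (r (h (f (r (f (p) (p)) (s)) (p))) (g (h (p))))))  →  (r (h (p)) (g (r (h (r (f (p) (p)) (s))) (g (h (p))))))
5. (r (h (p)) (g (r (h (r (f (p) (p)) (s))) (g (h (p))))))  →  (r (h (p)) (g (r (h (r (p) (s))) (g (h (p))))))

normal form = (r (h (p)) (g (r (h (r (p) (s))) (g (h (p))))))


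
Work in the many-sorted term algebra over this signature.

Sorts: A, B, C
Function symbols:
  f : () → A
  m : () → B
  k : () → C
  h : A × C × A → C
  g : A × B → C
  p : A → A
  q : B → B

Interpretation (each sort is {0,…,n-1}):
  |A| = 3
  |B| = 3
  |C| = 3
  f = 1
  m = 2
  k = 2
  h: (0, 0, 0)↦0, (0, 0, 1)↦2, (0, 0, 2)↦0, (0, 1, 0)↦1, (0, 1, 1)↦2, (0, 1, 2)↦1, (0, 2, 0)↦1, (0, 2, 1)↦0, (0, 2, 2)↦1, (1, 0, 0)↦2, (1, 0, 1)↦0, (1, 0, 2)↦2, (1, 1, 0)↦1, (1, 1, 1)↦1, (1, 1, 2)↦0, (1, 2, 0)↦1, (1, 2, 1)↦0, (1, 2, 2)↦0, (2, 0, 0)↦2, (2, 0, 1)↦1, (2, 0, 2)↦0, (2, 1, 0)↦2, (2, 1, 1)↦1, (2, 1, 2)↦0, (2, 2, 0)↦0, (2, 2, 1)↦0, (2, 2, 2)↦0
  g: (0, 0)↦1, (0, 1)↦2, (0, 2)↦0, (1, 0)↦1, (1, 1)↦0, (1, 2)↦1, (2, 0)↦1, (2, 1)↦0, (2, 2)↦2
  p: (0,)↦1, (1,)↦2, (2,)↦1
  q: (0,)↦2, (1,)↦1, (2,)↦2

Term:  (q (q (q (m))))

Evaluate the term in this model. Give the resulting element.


  m = 2
  (q (m)) = q(2,) = 2
  (q (q (m))) = q(2,) = 2
  (q (q (q (m)))) = q(2,) = 2

value = 2


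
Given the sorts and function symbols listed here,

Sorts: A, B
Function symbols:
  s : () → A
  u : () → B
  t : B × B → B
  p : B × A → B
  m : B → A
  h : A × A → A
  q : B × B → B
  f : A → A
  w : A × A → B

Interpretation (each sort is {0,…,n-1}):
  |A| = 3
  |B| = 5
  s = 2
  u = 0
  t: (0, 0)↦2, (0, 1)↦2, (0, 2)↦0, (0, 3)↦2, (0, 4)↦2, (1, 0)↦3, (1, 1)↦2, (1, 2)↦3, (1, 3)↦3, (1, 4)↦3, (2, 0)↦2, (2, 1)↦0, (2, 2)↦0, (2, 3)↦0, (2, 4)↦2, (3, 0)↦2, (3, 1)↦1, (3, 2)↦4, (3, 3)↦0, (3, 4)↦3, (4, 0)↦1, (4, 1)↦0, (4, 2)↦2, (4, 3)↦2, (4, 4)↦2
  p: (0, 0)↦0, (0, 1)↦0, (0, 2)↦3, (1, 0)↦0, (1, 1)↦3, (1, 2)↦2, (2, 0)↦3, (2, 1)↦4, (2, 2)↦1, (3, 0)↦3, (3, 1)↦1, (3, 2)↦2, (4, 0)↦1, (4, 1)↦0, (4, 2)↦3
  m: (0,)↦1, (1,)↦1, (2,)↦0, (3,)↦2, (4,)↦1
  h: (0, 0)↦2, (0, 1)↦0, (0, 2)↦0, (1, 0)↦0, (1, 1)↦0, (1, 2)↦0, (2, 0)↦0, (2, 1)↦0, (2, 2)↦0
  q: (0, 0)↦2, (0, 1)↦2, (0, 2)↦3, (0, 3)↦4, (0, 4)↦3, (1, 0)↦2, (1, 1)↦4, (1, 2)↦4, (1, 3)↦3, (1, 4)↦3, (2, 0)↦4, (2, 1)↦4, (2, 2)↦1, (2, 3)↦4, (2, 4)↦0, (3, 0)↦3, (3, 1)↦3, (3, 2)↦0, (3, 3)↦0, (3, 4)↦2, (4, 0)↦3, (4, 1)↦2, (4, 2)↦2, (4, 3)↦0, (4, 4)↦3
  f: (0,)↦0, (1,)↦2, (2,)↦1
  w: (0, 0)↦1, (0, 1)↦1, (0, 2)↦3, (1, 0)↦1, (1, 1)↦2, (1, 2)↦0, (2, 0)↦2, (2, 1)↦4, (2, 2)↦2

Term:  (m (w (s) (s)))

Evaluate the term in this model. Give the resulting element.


value = 0

  s = 2
  s = 2
  (w (s) (s)) = w(2, 2) = 2
  (m (w (s) (s))) = m(2,) = 0
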